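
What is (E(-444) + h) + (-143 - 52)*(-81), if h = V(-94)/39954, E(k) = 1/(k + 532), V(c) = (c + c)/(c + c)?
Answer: 27767250941/1757976 ≈ 15795.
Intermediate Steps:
V(c) = 1 (V(c) = (2*c)/((2*c)) = (2*c)*(1/(2*c)) = 1)
E(k) = 1/(532 + k)
h = 1/39954 ≈ 2.5029e-5
(E(-444) + h) + (-143 - 52)*(-81) = (1/(532 - 444) + 1/39954) + (-143 - 52)*(-81) = (1/88 + 1/39954) - 195*(-81) = (1/88 + 1/39954) + 15795 = 20021/1757976 + 15795 = 27767250941/1757976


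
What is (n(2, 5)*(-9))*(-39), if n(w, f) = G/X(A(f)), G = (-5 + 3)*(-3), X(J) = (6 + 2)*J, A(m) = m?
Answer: 1053/20 ≈ 52.650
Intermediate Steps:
X(J) = 8*J
G = 6 (G = -2*(-3) = 6)
n(w, f) = 3/(4*f) (n(w, f) = 6/((8*f)) = 6*(1/(8*f)) = 3/(4*f))
(n(2, 5)*(-9))*(-39) = (((¾)/5)*(-9))*(-39) = (((¾)*(⅕))*(-9))*(-39) = ((3/20)*(-9))*(-39) = -27/20*(-39) = 1053/20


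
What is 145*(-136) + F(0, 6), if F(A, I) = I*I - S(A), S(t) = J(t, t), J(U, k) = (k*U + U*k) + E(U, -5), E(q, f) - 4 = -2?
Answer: -19686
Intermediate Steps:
E(q, f) = 2 (E(q, f) = 4 - 2 = 2)
J(U, k) = 2 + 2*U*k (J(U, k) = (k*U + U*k) + 2 = (U*k + U*k) + 2 = 2*U*k + 2 = 2 + 2*U*k)
S(t) = 2 + 2*t² (S(t) = 2 + 2*t*t = 2 + 2*t²)
F(A, I) = -2 + I² - 2*A² (F(A, I) = I*I - (2 + 2*A²) = I² + (-2 - 2*A²) = -2 + I² - 2*A²)
145*(-136) + F(0, 6) = 145*(-136) + (-2 + 6² - 2*0²) = -19720 + (-2 + 36 - 2*0) = -19720 + (-2 + 36 + 0) = -19720 + 34 = -19686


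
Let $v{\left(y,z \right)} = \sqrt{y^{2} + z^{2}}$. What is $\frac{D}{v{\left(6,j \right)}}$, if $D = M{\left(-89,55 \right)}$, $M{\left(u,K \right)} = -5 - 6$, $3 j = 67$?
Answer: $- \frac{33 \sqrt{4813}}{4813} \approx -0.47567$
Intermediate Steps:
$j = \frac{67}{3}$ ($j = \frac{1}{3} \cdot 67 = \frac{67}{3} \approx 22.333$)
$M{\left(u,K \right)} = -11$ ($M{\left(u,K \right)} = -5 - 6 = -11$)
$D = -11$
$\frac{D}{v{\left(6,j \right)}} = - \frac{11}{\sqrt{6^{2} + \left(\frac{67}{3}\right)^{2}}} = - \frac{11}{\sqrt{36 + \frac{4489}{9}}} = - \frac{11}{\sqrt{\frac{4813}{9}}} = - \frac{11}{\frac{1}{3} \sqrt{4813}} = - 11 \frac{3 \sqrt{4813}}{4813} = - \frac{33 \sqrt{4813}}{4813}$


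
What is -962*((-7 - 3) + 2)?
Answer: 7696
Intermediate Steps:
-962*((-7 - 3) + 2) = -962*(-10 + 2) = -962*(-8) = 7696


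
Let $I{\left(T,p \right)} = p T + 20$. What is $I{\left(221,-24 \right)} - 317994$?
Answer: $-323278$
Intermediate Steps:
$I{\left(T,p \right)} = 20 + T p$ ($I{\left(T,p \right)} = T p + 20 = 20 + T p$)
$I{\left(221,-24 \right)} - 317994 = \left(20 + 221 \left(-24\right)\right) - 317994 = \left(20 - 5304\right) - 317994 = -5284 - 317994 = -323278$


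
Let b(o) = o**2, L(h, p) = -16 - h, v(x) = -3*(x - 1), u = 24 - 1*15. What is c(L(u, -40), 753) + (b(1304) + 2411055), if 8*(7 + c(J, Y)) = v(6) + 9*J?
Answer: 4111434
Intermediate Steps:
u = 9 (u = 24 - 15 = 9)
v(x) = 3 - 3*x (v(x) = -3*(-1 + x) = 3 - 3*x)
c(J, Y) = -71/8 + 9*J/8 (c(J, Y) = -7 + ((3 - 3*6) + 9*J)/8 = -7 + ((3 - 18) + 9*J)/8 = -7 + (-15 + 9*J)/8 = -7 + (-15/8 + 9*J/8) = -71/8 + 9*J/8)
c(L(u, -40), 753) + (b(1304) + 2411055) = (-71/8 + 9*(-16 - 1*9)/8) + (1304**2 + 2411055) = (-71/8 + 9*(-16 - 9)/8) + (1700416 + 2411055) = (-71/8 + (9/8)*(-25)) + 4111471 = (-71/8 - 225/8) + 4111471 = -37 + 4111471 = 4111434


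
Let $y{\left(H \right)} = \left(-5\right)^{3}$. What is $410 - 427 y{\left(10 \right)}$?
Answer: $53785$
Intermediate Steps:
$y{\left(H \right)} = -125$
$410 - 427 y{\left(10 \right)} = 410 - -53375 = 410 + 53375 = 53785$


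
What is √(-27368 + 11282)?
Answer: I*√16086 ≈ 126.83*I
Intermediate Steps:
√(-27368 + 11282) = √(-16086) = I*√16086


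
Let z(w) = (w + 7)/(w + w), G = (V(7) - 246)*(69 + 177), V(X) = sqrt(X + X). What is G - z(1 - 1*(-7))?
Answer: -968271/16 + 246*sqrt(14) ≈ -59597.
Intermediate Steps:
V(X) = sqrt(2)*sqrt(X) (V(X) = sqrt(2*X) = sqrt(2)*sqrt(X))
G = -60516 + 246*sqrt(14) (G = (sqrt(2)*sqrt(7) - 246)*(69 + 177) = (sqrt(14) - 246)*246 = (-246 + sqrt(14))*246 = -60516 + 246*sqrt(14) ≈ -59596.)
z(w) = (7 + w)/(2*w) (z(w) = (7 + w)/((2*w)) = (7 + w)*(1/(2*w)) = (7 + w)/(2*w))
G - z(1 - 1*(-7)) = (-60516 + 246*sqrt(14)) - (7 + (1 - 1*(-7)))/(2*(1 - 1*(-7))) = (-60516 + 246*sqrt(14)) - (7 + (1 + 7))/(2*(1 + 7)) = (-60516 + 246*sqrt(14)) - (7 + 8)/(2*8) = (-60516 + 246*sqrt(14)) - 15/(2*8) = (-60516 + 246*sqrt(14)) - 1*15/16 = (-60516 + 246*sqrt(14)) - 15/16 = -968271/16 + 246*sqrt(14)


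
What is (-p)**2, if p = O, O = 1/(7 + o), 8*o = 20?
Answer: 4/361 ≈ 0.011080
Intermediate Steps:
o = 5/2 (o = (1/8)*20 = 5/2 ≈ 2.5000)
O = 2/19 (O = 1/(7 + 5/2) = 1/(19/2) = 2/19 ≈ 0.10526)
p = 2/19 ≈ 0.10526
(-p)**2 = (-1*2/19)**2 = (-2/19)**2 = 4/361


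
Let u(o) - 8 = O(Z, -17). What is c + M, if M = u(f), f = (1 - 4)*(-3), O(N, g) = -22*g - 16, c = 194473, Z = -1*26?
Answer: 194839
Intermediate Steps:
Z = -26
O(N, g) = -16 - 22*g
f = 9 (f = -3*(-3) = 9)
u(o) = 366 (u(o) = 8 + (-16 - 22*(-17)) = 8 + (-16 + 374) = 8 + 358 = 366)
M = 366
c + M = 194473 + 366 = 194839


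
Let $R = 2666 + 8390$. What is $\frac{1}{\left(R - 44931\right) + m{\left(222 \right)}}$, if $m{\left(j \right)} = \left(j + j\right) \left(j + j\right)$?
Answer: $\frac{1}{163261} \approx 6.1252 \cdot 10^{-6}$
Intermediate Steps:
$R = 11056$
$m{\left(j \right)} = 4 j^{2}$ ($m{\left(j \right)} = 2 j 2 j = 4 j^{2}$)
$\frac{1}{\left(R - 44931\right) + m{\left(222 \right)}} = \frac{1}{\left(11056 - 44931\right) + 4 \cdot 222^{2}} = \frac{1}{-33875 + 4 \cdot 49284} = \frac{1}{-33875 + 197136} = \frac{1}{163261}$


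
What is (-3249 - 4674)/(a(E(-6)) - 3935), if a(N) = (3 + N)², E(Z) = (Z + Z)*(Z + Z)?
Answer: -7923/17674 ≈ -0.44829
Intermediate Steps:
E(Z) = 4*Z² (E(Z) = (2*Z)*(2*Z) = 4*Z²)
(-3249 - 4674)/(a(E(-6)) - 3935) = (-3249 - 4674)/((3 + 4*(-6)²)² - 3935) = -7923/((3 + 4*36)² - 3935) = -7923/((3 + 144)² - 3935) = -7923/(147² - 3935) = -7923/(21609 - 3935) = -7923/17674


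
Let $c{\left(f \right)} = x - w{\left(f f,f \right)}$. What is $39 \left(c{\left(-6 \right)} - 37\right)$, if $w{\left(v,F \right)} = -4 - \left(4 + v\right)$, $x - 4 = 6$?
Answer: $663$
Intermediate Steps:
$x = 10$ ($x = 4 + 6 = 10$)
$w{\left(v,F \right)} = -8 - v$
$c{\left(f \right)} = 18 + f^{2}$ ($c{\left(f \right)} = 10 - \left(-8 - f f\right) = 10 - \left(-8 - f^{2}\right) = 10 + \left(8 + f^{2}\right) = 18 + f^{2}$)
$39 \left(c{\left(-6 \right)} - 37\right) = 39 \left(\left(18 + \left(-6\right)^{2}\right) - 37\right) = 39 \left(\left(18 + 36\right) - 37\right) = 39 \left(54 - 37\right) = 39 \cdot 17 = 663$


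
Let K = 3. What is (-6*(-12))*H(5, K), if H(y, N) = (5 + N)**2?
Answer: 4608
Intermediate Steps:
(-6*(-12))*H(5, K) = (-6*(-12))*(5 + 3)**2 = 72*8**2 = 72*64 = 4608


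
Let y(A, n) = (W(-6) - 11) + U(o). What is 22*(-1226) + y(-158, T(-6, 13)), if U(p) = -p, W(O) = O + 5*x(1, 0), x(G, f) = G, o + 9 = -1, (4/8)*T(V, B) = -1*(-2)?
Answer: -26974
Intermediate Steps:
T(V, B) = 4 (T(V, B) = 2*(-1*(-2)) = 2*2 = 4)
o = -10 (o = -9 - 1 = -10)
W(O) = 5 + O (W(O) = O + 5*1 = O + 5 = 5 + O)
y(A, n) = -2 (y(A, n) = ((5 - 6) - 11) - 1*(-10) = (-1 - 11) + 10 = -12 + 10 = -2)
22*(-1226) + y(-158, T(-6, 13)) = 22*(-1226) - 2 = -26972 - 2 = -26974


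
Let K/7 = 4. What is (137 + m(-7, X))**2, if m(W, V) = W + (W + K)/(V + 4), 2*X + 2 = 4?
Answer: 450241/25 ≈ 18010.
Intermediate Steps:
K = 28 (K = 7*4 = 28)
X = 1 (X = -1 + (1/2)*4 = -1 + 2 = 1)
m(W, V) = W + (28 + W)/(4 + V) (m(W, V) = W + (W + 28)/(V + 4) = W + (28 + W)/(4 + V))
(137 + m(-7, X))**2 = (137 + (28 + 5*(-7) + 1*(-7))/(4 + 1))**2 = (137 + (28 - 35 - 7)/5)**2 = (137 + (1/5)*(-14))**2 = (137 - 14/5)**2 = (671/5)**2 = 450241/25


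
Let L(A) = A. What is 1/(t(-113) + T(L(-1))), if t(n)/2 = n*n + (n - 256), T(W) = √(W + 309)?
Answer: 6200/153759923 - √77/307519846 ≈ 4.0294e-5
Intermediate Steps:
T(W) = √(309 + W)
t(n) = -512 + 2*n + 2*n² (t(n) = 2*(n*n + (n - 256)) = 2*(n² + (-256 + n)) = 2*(-256 + n + n²) = -512 + 2*n + 2*n²)
1/(t(-113) + T(L(-1))) = 1/((-512 + 2*(-113) + 2*(-113)²) + √(309 - 1)) = 1/((-512 - 226 + 2*12769) + √308) = 1/((-512 - 226 + 25538) + 2*√77) = 1/(24800 + 2*√77)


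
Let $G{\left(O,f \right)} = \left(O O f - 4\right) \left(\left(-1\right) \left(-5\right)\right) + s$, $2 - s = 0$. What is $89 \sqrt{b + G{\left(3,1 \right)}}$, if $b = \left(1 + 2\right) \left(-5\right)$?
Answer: $178 \sqrt{3} \approx 308.31$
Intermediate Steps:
$s = 2$ ($s = 2 - 0 = 2 + 0 = 2$)
$b = -15$ ($b = 3 \left(-5\right) = -15$)
$G{\left(O,f \right)} = -18 + 5 f O^{2}$ ($G{\left(O,f \right)} = \left(O O f - 4\right) \left(\left(-1\right) \left(-5\right)\right) + 2 = \left(O^{2} f - 4\right) 5 + 2 = \left(f O^{2} - 4\right) 5 + 2 = \left(-4 + f O^{2}\right) 5 + 2 = \left(-20 + 5 f O^{2}\right) + 2 = -18 + 5 f O^{2}$)
$89 \sqrt{b + G{\left(3,1 \right)}} = 89 \sqrt{-15 - \left(18 - 5 \cdot 3^{2}\right)} = 89 \sqrt{-15 - \left(18 - 45\right)} = 89 \sqrt{-15 + \left(-18 + 45\right)} = 89 \sqrt{-15 + 27} = 89 \sqrt{12} = 89 \cdot 2 \sqrt{3} = 178 \sqrt{3}$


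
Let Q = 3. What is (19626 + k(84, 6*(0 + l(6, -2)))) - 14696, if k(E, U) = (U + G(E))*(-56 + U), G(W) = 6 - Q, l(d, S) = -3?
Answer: 6040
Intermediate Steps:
G(W) = 3 (G(W) = 6 - 1*3 = 6 - 3 = 3)
k(E, U) = (-56 + U)*(3 + U) (k(E, U) = (U + 3)*(-56 + U) = (3 + U)*(-56 + U) = (-56 + U)*(3 + U))
(19626 + k(84, 6*(0 + l(6, -2)))) - 14696 = (19626 + (-168 + (6*(0 - 3))² - 318*(0 - 3))) - 14696 = (19626 + (-168 + (6*(-3))² - 318*(-3))) - 14696 = (19626 + (-168 + (-18)² - 53*(-18))) - 14696 = (19626 + (-168 + 324 + 954)) - 14696 = (19626 + 1110) - 14696 = 20736 - 14696 = 6040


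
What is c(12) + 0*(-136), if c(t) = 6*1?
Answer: 6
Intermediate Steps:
c(t) = 6
c(12) + 0*(-136) = 6 + 0*(-136) = 6 + 0 = 6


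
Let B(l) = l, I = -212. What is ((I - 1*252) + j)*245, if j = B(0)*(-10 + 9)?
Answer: -113680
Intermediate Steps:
j = 0 (j = 0*(-10 + 9) = 0*(-1) = 0)
((I - 1*252) + j)*245 = ((-212 - 1*252) + 0)*245 = ((-212 - 252) + 0)*245 = (-464 + 0)*245 = -464*245 = -113680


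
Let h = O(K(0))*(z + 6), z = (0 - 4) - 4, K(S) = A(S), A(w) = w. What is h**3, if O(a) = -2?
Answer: 64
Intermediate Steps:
K(S) = S
z = -8 (z = -4 - 4 = -8)
h = 4 (h = -2*(-8 + 6) = -2*(-2) = 4)
h**3 = 4**3 = 64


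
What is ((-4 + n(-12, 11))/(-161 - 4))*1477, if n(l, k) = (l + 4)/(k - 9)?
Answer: 11816/165 ≈ 71.612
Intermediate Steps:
n(l, k) = (4 + l)/(-9 + k)
((-4 + n(-12, 11))/(-161 - 4))*1477 = ((-4 + (4 - 12)/(-9 + 11))/(-161 - 4))*1477 = ((-4 - 8/2)/(-165))*1477 = ((-4 + (½)*(-8))*(-1/165))*1477 = ((-4 - 4)*(-1/165))*1477 = -8*(-1/165)*1477 = (8/165)*1477 = 11816/165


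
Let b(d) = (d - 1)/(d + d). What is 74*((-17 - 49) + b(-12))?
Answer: -58127/12 ≈ -4843.9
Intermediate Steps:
b(d) = (-1 + d)/(2*d) (b(d) = (-1 + d)/((2*d)) = (-1 + d)*(1/(2*d)) = (-1 + d)/(2*d))
74*((-17 - 49) + b(-12)) = 74*((-17 - 49) + (½)*(-1 - 12)/(-12)) = 74*(-66 + (½)*(-1/12)*(-13)) = 74*(-66 + 13/24) = 74*(-1571/24) = -58127/12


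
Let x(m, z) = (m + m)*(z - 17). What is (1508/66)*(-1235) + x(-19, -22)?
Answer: -882284/33 ≈ -26736.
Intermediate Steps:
x(m, z) = 2*m*(-17 + z) (x(m, z) = (2*m)*(-17 + z) = 2*m*(-17 + z))
(1508/66)*(-1235) + x(-19, -22) = (1508/66)*(-1235) + 2*(-19)*(-17 - 22) = (1508*(1/66))*(-1235) + 2*(-19)*(-39) = (754/33)*(-1235) + 1482 = -931190/33 + 1482 = -882284/33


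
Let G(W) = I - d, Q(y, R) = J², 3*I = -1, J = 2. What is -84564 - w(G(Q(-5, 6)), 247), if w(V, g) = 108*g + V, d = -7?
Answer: -333740/3 ≈ -1.1125e+5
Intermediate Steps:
I = -⅓ (I = (⅓)*(-1) = -⅓ ≈ -0.33333)
Q(y, R) = 4 (Q(y, R) = 2² = 4)
G(W) = 20/3 (G(W) = -⅓ - 1*(-7) = -⅓ + 7 = 20/3)
w(V, g) = V + 108*g
-84564 - w(G(Q(-5, 6)), 247) = -84564 - (20/3 + 108*247) = -84564 - (20/3 + 26676) = -84564 - 1*80048/3 = -84564 - 80048/3 = -333740/3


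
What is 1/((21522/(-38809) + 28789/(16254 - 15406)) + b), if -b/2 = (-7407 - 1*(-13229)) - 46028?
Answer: 32910032/2647460514829 ≈ 1.2431e-5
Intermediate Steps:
b = 80412 (b = -2*((-7407 - 1*(-13229)) - 46028) = -2*((-7407 + 13229) - 46028) = -2*(5822 - 46028) = -2*(-40206) = 80412)
1/((21522/(-38809) + 28789/(16254 - 15406)) + b) = 1/((21522/(-38809) + 28789/(16254 - 15406)) + 80412) = 1/((21522*(-1/38809) + 28789/848) + 80412) = 1/((-21522/38809 + 28789*(1/848)) + 80412) = 1/((-21522/38809 + 28789/848) + 80412) = 1/(1099021645/32910032 + 80412) = 1/(2647460514829/32910032) = 32910032/2647460514829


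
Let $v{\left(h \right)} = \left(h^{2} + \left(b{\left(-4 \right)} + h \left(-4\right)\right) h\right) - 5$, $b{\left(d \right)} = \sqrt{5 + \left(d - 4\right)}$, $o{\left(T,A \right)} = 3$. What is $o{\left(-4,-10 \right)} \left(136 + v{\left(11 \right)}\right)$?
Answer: $-696 + 33 i \sqrt{3} \approx -696.0 + 57.158 i$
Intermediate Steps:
$b{\left(d \right)} = \sqrt{1 + d}$ ($b{\left(d \right)} = \sqrt{5 + \left(d - 4\right)} = \sqrt{5 + \left(-4 + d\right)} = \sqrt{1 + d}$)
$v{\left(h \right)} = -5 + h^{2} + h \left(- 4 h + i \sqrt{3}\right)$ ($v{\left(h \right)} = \left(h^{2} + \left(\sqrt{1 - 4} + h \left(-4\right)\right) h\right) - 5 = \left(h^{2} + \left(\sqrt{-3} - 4 h\right) h\right) - 5 = \left(h^{2} + \left(i \sqrt{3} - 4 h\right) h\right) - 5 = \left(h^{2} + \left(- 4 h + i \sqrt{3}\right) h\right) - 5 = \left(h^{2} + h \left(- 4 h + i \sqrt{3}\right)\right) - 5 = -5 + h^{2} + h \left(- 4 h + i \sqrt{3}\right)$)
$o{\left(-4,-10 \right)} \left(136 + v{\left(11 \right)}\right) = 3 \left(136 - \left(5 + 363 - i 11 \sqrt{3}\right)\right) = 3 \left(136 - \left(368 - 11 i \sqrt{3}\right)\right) = 3 \left(-232 + 11 i \sqrt{3}\right) = -696 + 33 i \sqrt{3}$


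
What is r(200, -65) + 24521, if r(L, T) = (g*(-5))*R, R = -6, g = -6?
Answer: 24341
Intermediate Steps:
r(L, T) = -180 (r(L, T) = -6*(-5)*(-6) = 30*(-6) = -180)
r(200, -65) + 24521 = -180 + 24521 = 24341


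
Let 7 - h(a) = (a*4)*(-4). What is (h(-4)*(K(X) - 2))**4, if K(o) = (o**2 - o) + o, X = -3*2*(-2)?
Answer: 4291931680762896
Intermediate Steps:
X = 12 (X = -6*(-2) = 12)
h(a) = 7 + 16*a (h(a) = 7 - a*4*(-4) = 7 - 4*a*(-4) = 7 - (-16)*a = 7 + 16*a)
K(o) = o**2
(h(-4)*(K(X) - 2))**4 = ((7 + 16*(-4))*(12**2 - 2))**4 = ((7 - 64)*(144 - 2))**4 = (-57*142)**4 = (-8094)**4 = 4291931680762896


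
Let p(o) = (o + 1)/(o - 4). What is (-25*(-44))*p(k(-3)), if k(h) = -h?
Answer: -4400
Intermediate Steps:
p(o) = (1 + o)/(-4 + o)
(-25*(-44))*p(k(-3)) = (-25*(-44))*((1 - 1*(-3))/(-4 - 1*(-3))) = 1100*((1 + 3)/(-4 + 3)) = 1100*(4/(-1)) = 1100*(-1*4) = 1100*(-4) = -4400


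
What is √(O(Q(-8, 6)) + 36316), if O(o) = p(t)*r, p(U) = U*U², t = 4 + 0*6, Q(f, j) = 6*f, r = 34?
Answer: 2*√9623 ≈ 196.19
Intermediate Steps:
t = 4 (t = 4 + 0 = 4)
p(U) = U³
O(o) = 2176 (O(o) = 4³*34 = 64*34 = 2176)
√(O(Q(-8, 6)) + 36316) = √(2176 + 36316) = √38492 = 2*√9623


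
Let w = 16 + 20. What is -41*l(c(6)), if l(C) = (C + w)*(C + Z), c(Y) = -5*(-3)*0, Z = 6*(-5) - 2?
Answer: 47232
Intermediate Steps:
w = 36
Z = -32 (Z = -30 - 2 = -32)
c(Y) = 0 (c(Y) = 15*0 = 0)
l(C) = (-32 + C)*(36 + C) (l(C) = (C + 36)*(C - 32) = (36 + C)*(-32 + C) = (-32 + C)*(36 + C))
-41*l(c(6)) = -41*(-1152 + 0² + 4*0) = -41*(-1152 + 0 + 0) = -41*(-1152) = 47232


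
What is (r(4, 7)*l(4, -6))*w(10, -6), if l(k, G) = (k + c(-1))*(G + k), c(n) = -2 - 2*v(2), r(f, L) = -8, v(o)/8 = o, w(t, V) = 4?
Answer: -1920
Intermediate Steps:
v(o) = 8*o
c(n) = -34 (c(n) = -2 - 16*2 = -2 - 2*16 = -2 - 32 = -34)
l(k, G) = (-34 + k)*(G + k) (l(k, G) = (k - 34)*(G + k) = (-34 + k)*(G + k))
(r(4, 7)*l(4, -6))*w(10, -6) = -8*(4² - 34*(-6) - 34*4 - 6*4)*4 = -8*(16 + 204 - 136 - 24)*4 = -8*60*4 = -480*4 = -1920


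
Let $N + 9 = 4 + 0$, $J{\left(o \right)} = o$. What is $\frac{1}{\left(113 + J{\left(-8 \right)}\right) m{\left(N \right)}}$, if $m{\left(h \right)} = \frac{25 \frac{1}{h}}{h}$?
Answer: $\frac{1}{105} \approx 0.0095238$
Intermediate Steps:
$N = -5$ ($N = -9 + \left(4 + 0\right) = -9 + 4 = -5$)
$m{\left(h \right)} = \frac{25}{h^{2}}$
$\frac{1}{\left(113 + J{\left(-8 \right)}\right) m{\left(N \right)}} = \frac{1}{\left(113 - 8\right) \frac{25}{25}} = \frac{1}{105 \cdot 25 \cdot \frac{1}{25}} = \frac{1}{105 \cdot 1} = \frac{1}{105} \cdot 1 = \frac{1}{105}$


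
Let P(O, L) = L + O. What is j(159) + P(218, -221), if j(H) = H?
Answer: 156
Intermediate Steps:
j(159) + P(218, -221) = 159 + (-221 + 218) = 159 - 3 = 156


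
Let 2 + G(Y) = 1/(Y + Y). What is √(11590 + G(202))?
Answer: √472836853/202 ≈ 107.65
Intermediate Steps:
G(Y) = -2 + 1/(2*Y) (G(Y) = -2 + 1/(Y + Y) = -2 + 1/(2*Y))
√(11590 + G(202)) = √(11590 + (-2 + (½)/202)) = √(11590 + (-2 + (½)*(1/202))) = √(11590 + (-2 + 1/404)) = √(11590 - 807/404) = √(4681553/404) = √472836853/202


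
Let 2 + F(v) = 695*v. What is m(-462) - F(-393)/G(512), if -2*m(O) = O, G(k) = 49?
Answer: 284456/49 ≈ 5805.2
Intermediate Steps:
F(v) = -2 + 695*v
m(O) = -O/2
m(-462) - F(-393)/G(512) = -1/2*(-462) - (-2 + 695*(-393))/49 = 231 - (-2 - 273135)/49 = 231 - (-273137)/49 = 231 - 1*(-273137/49) = 231 + 273137/49 = 284456/49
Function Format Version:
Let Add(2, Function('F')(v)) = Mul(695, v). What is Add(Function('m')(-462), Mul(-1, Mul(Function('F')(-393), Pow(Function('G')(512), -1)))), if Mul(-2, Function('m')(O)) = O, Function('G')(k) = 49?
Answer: Rational(284456, 49) ≈ 5805.2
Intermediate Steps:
Function('F')(v) = Add(-2, Mul(695, v))
Function('m')(O) = Mul(Rational(-1, 2), O)
Add(Function('m')(-462), Mul(-1, Mul(Function('F')(-393), Pow(Function('G')(512), -1)))) = Add(Mul(Rational(-1, 2), -462), Mul(-1, Mul(Add(-2, Mul(695, -393)), Pow(49, -1)))) = Add(231, Mul(-1, Mul(Add(-2, -273135), Rational(1, 49)))) = Add(231, Mul(-1, Mul(-273137, Rational(1, 49)))) = Add(231, Mul(-1, Rational(-273137, 49))) = Add(231, Rational(273137, 49)) = Rational(284456, 49)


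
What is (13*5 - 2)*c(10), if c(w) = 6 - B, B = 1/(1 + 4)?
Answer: 1827/5 ≈ 365.40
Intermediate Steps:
B = ⅕ (B = 1/5 = ⅕ ≈ 0.20000)
c(w) = 29/5 (c(w) = 6 - 1*⅕ = 6 - ⅕ = 29/5)
(13*5 - 2)*c(10) = (13*5 - 2)*(29/5) = (65 - 2)*(29/5) = 63*(29/5) = 1827/5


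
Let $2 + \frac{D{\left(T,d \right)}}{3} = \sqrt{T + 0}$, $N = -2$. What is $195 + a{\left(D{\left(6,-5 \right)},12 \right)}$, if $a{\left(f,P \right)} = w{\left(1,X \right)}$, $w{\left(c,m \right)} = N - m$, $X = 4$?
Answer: $189$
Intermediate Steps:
$D{\left(T,d \right)} = -6 + 3 \sqrt{T}$ ($D{\left(T,d \right)} = -6 + 3 \sqrt{T + 0} = -6 + 3 \sqrt{T}$)
$w{\left(c,m \right)} = -2 - m$
$a{\left(f,P \right)} = -6$ ($a{\left(f,P \right)} = -2 - 4 = -6$)
$195 + a{\left(D{\left(6,-5 \right)},12 \right)} = 195 - 6 = 189$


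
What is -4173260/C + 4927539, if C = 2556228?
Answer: 3148977247408/639057 ≈ 4.9275e+6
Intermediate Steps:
-4173260/C + 4927539 = -4173260/2556228 + 4927539 = -4173260*1/2556228 + 4927539 = -1043315/639057 + 4927539 = 3148977247408/639057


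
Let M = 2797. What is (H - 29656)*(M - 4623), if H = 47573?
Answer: -32716442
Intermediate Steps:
(H - 29656)*(M - 4623) = (47573 - 29656)*(2797 - 4623) = 17917*(-1826) = -32716442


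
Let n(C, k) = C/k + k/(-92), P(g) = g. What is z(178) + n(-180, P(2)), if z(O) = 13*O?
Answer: 102303/46 ≈ 2224.0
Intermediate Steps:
n(C, k) = -k/92 + C/k (n(C, k) = C/k + k*(-1/92) = C/k - k/92 = -k/92 + C/k)
z(178) + n(-180, P(2)) = 13*178 + (-1/92*2 - 180/2) = 2314 + (-1/46 - 180*1/2) = 2314 + (-1/46 - 90) = 2314 - 4141/46 = 102303/46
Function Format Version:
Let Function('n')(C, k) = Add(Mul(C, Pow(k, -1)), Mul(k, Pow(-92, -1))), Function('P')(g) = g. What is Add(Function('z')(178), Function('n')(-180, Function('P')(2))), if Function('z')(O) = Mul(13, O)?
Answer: Rational(102303, 46) ≈ 2224.0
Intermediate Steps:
Function('n')(C, k) = Add(Mul(Rational(-1, 92), k), Mul(C, Pow(k, -1))) (Function('n')(C, k) = Add(Mul(C, Pow(k, -1)), Mul(k, Rational(-1, 92))) = Add(Mul(C, Pow(k, -1)), Mul(Rational(-1, 92), k)) = Add(Mul(Rational(-1, 92), k), Mul(C, Pow(k, -1))))
Add(Function('z')(178), Function('n')(-180, Function('P')(2))) = Add(Mul(13, 178), Add(Mul(Rational(-1, 92), 2), Mul(-180, Pow(2, -1)))) = Add(2314, Add(Rational(-1, 46), Mul(-180, Rational(1, 2)))) = Add(2314, Add(Rational(-1, 46), -90)) = Add(2314, Rational(-4141, 46)) = Rational(102303, 46)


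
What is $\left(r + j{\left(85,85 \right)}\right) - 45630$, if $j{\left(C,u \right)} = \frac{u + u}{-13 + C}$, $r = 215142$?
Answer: $\frac{6102517}{36} \approx 1.6951 \cdot 10^{5}$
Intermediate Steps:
$j{\left(C,u \right)} = \frac{2 u}{-13 + C}$
$\left(r + j{\left(85,85 \right)}\right) - 45630 = \left(215142 + 2 \cdot 85 \frac{1}{-13 + 85}\right) - 45630 = \left(215142 + 2 \cdot 85 \cdot \frac{1}{72}\right) - 45630 = \left(215142 + \frac{85}{36}\right) - 45630 = \frac{7745197}{36} - 45630 = \frac{6102517}{36}$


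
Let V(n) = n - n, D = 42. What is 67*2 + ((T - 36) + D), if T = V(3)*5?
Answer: 140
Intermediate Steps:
V(n) = 0
T = 0 (T = 0*5 = 0)
67*2 + ((T - 36) + D) = 67*2 + ((0 - 36) + 42) = 134 + (-36 + 42) = 134 + 6 = 140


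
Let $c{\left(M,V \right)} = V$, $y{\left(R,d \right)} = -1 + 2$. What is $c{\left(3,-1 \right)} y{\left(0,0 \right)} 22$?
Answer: $-22$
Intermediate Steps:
$y{\left(R,d \right)} = 1$
$c{\left(3,-1 \right)} y{\left(0,0 \right)} 22 = \left(-1\right) 1 \cdot 22 = \left(-1\right) 22 = -22$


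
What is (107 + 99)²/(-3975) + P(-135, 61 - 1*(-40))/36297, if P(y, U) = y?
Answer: -171204013/16031175 ≈ -10.679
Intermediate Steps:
(107 + 99)²/(-3975) + P(-135, 61 - 1*(-40))/36297 = (107 + 99)²/(-3975) - 135/36297 = 206²*(-1/3975) - 135*1/36297 = 42436*(-1/3975) - 15/4033 = -42436/3975 - 15/4033 = -171204013/16031175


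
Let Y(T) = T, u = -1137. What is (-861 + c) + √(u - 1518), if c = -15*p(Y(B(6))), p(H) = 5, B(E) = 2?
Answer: -936 + 3*I*√295 ≈ -936.0 + 51.527*I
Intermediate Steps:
c = -75 (c = -15*5 = -75)
(-861 + c) + √(u - 1518) = (-861 - 75) + √(-1137 - 1518) = -936 + √(-2655) = -936 + 3*I*√295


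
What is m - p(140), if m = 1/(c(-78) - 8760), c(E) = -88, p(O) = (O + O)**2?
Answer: -693683201/8848 ≈ -78400.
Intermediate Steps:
p(O) = 4*O**2 (p(O) = (2*O)**2 = 4*O**2)
m = -1/8848 (m = 1/(-88 - 8760) = 1/(-8848) = -1/8848 ≈ -0.00011302)
m - p(140) = -1/8848 - 4*140**2 = -1/8848 - 4*19600 = -1/8848 - 1*78400 = -1/8848 - 78400 = -693683201/8848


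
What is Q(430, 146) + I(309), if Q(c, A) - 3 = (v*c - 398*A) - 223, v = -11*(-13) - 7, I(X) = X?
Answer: 461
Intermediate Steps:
v = 136 (v = 143 - 7 = 136)
Q(c, A) = -220 - 398*A + 136*c (Q(c, A) = 3 + ((136*c - 398*A) - 223) = 3 + ((-398*A + 136*c) - 223) = 3 + (-223 - 398*A + 136*c) = -220 - 398*A + 136*c)
Q(430, 146) + I(309) = (-220 - 398*146 + 136*430) + 309 = (-220 - 58108 + 58480) + 309 = 152 + 309 = 461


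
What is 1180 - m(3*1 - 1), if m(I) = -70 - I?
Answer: 1252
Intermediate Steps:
1180 - m(3*1 - 1) = 1180 - (-70 - (3*1 - 1)) = 1180 - (-70 - (3 - 1)) = 1180 - (-70 - 1*2) = 1180 - (-70 - 2) = 1180 - 1*(-72) = 1180 + 72 = 1252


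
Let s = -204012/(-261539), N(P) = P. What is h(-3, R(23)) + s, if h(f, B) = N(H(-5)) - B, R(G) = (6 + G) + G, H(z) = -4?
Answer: -14442172/261539 ≈ -55.220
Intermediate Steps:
R(G) = 6 + 2*G
h(f, B) = -4 - B
s = 204012/261539 (s = -204012*(-1/261539) = 204012/261539 ≈ 0.78004)
h(-3, R(23)) + s = (-4 - (6 + 2*23)) + 204012/261539 = (-4 - (6 + 46)) + 204012/261539 = (-4 - 1*52) + 204012/261539 = (-4 - 52) + 204012/261539 = -56 + 204012/261539 = -14442172/261539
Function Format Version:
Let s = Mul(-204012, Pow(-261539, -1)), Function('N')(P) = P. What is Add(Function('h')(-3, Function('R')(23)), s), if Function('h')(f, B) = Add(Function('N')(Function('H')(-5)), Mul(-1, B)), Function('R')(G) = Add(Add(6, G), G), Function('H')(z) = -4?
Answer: Rational(-14442172, 261539) ≈ -55.220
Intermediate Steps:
Function('R')(G) = Add(6, Mul(2, G))
Function('h')(f, B) = Add(-4, Mul(-1, B))
s = Rational(204012, 261539) (s = Mul(-204012, Rational(-1, 261539)) = Rational(204012, 261539) ≈ 0.78004)
Add(Function('h')(-3, Function('R')(23)), s) = Add(Add(-4, Mul(-1, Add(6, Mul(2, 23)))), Rational(204012, 261539)) = Add(Add(-4, Mul(-1, Add(6, 46))), Rational(204012, 261539)) = Add(Add(-4, Mul(-1, 52)), Rational(204012, 261539)) = Add(Add(-4, -52), Rational(204012, 261539)) = Add(-56, Rational(204012, 261539)) = Rational(-14442172, 261539)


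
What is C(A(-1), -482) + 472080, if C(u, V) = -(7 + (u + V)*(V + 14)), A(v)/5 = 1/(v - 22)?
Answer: 5667091/23 ≈ 2.4640e+5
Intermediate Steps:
A(v) = 5/(-22 + v) (A(v) = 5/(v - 22) = 5/(-22 + v))
C(u, V) = -7 - (14 + V)*(V + u) (C(u, V) = -(7 + (V + u)*(14 + V)) = -(7 + (14 + V)*(V + u)) = -7 - (14 + V)*(V + u))
C(A(-1), -482) + 472080 = (-7 - 1*(-482)² - 14*(-482) - 70/(-22 - 1) - 1*(-482)*5/(-22 - 1)) + 472080 = (-7 - 1*232324 + 6748 - 70/(-23) - 1*(-482)*5/(-23)) + 472080 = (-7 - 232324 + 6748 - 70*(-1)/23 - 1*(-482)*5*(-1/23)) + 472080 = (-7 - 232324 + 6748 - 14*(-5/23) - 1*(-482)*(-5/23)) + 472080 = (-7 - 232324 + 6748 + 70/23 - 2410/23) + 472080 = -5190749/23 + 472080 = 5667091/23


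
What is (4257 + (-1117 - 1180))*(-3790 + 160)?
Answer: -7114800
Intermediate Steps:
(4257 + (-1117 - 1180))*(-3790 + 160) = (4257 - 2297)*(-3630) = 1960*(-3630) = -7114800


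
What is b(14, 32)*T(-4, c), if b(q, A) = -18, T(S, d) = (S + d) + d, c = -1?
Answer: 108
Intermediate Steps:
T(S, d) = S + 2*d
b(14, 32)*T(-4, c) = -18*(-4 + 2*(-1)) = -18*(-4 - 2) = -18*(-6) = 108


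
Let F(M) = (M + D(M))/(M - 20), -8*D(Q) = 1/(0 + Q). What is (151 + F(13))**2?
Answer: 240591121/10816 ≈ 22244.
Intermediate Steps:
D(Q) = -1/(8*Q) (D(Q) = -1/(8*(0 + Q)) = -1/(8*Q))
F(M) = (M - 1/(8*M))/(-20 + M) (F(M) = (M - 1/(8*M))/(M - 20) = (M - 1/(8*M))/(-20 + M))
(151 + F(13))**2 = (151 + (-1/8 + 13**2)/(13*(-20 + 13)))**2 = (151 + (1/13)*(-1/8 + 169)/(-7))**2 = (151 + (1/13)*(-1/7)*(1351/8))**2 = (151 - 193/104)**2 = (15511/104)**2 = 240591121/10816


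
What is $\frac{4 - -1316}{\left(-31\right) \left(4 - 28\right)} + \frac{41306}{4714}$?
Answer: $\frac{769878}{73067} \approx 10.537$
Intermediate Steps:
$\frac{4 - -1316}{\left(-31\right) \left(4 - 28\right)} + \frac{41306}{4714} = \frac{4 + 1316}{\left(-31\right) \left(-24\right)} + 41306 \cdot \frac{1}{4714} = \frac{1320}{744} + \frac{20653}{2357} = 1320 \cdot \frac{1}{744} + \frac{20653}{2357} = \frac{55}{31} + \frac{20653}{2357} = \frac{769878}{73067}$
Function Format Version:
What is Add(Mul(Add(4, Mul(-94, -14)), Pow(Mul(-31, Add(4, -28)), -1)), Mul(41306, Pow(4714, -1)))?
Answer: Rational(769878, 73067) ≈ 10.537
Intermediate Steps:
Add(Mul(Add(4, Mul(-94, -14)), Pow(Mul(-31, Add(4, -28)), -1)), Mul(41306, Pow(4714, -1))) = Add(Mul(Add(4, 1316), Pow(Mul(-31, -24), -1)), Mul(41306, Rational(1, 4714))) = Add(Mul(1320, Pow(744, -1)), Rational(20653, 2357)) = Add(Mul(1320, Rational(1, 744)), Rational(20653, 2357)) = Add(Rational(55, 31), Rational(20653, 2357)) = Rational(769878, 73067)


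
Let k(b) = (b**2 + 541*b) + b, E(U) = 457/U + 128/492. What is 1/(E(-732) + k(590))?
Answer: 10004/6681467877 ≈ 1.4973e-6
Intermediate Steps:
E(U) = 32/123 + 457/U (E(U) = 457/U + 128*(1/492) = 457/U + 32/123 = 32/123 + 457/U)
k(b) = b**2 + 542*b
1/(E(-732) + k(590)) = 1/((32/123 + 457/(-732)) + 590*(542 + 590)) = 1/((32/123 + 457*(-1/732)) + 590*1132) = 1/((32/123 - 457/732) + 667880) = 1/(-3643/10004 + 667880) = 1/(6681467877/10004) = 10004/6681467877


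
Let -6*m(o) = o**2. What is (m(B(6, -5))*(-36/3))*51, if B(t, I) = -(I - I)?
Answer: 0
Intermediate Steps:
B(t, I) = 0 (B(t, I) = -1*0 = 0)
m(o) = -o**2/6
(m(B(6, -5))*(-36/3))*51 = ((-1/6*0**2)*(-36/3))*51 = ((-1/6*0)*(-36*1/3))*51 = (0*(-12))*51 = 0*51 = 0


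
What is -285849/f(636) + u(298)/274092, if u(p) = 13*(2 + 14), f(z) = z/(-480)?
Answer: 60268403372/279363 ≈ 2.1574e+5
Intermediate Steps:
f(z) = -z/480 (f(z) = z*(-1/480) = -z/480)
u(p) = 208 (u(p) = 13*16 = 208)
-285849/f(636) + u(298)/274092 = -285849/((-1/480*636)) + 208/274092 = -285849/(-53/40) + 208*(1/274092) = -285849*(-40/53) + 4/5271 = 11433960/53 + 4/5271 = 60268403372/279363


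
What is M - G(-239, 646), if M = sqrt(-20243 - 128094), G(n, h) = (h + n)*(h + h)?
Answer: -525844 + I*sqrt(148337) ≈ -5.2584e+5 + 385.15*I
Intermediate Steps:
G(n, h) = 2*h*(h + n) (G(n, h) = (h + n)*(2*h) = 2*h*(h + n))
M = I*sqrt(148337) (M = sqrt(-148337) = I*sqrt(148337) ≈ 385.15*I)
M - G(-239, 646) = I*sqrt(148337) - 2*646*(646 - 239) = I*sqrt(148337) - 2*646*407 = I*sqrt(148337) - 1*525844 = I*sqrt(148337) - 525844 = -525844 + I*sqrt(148337)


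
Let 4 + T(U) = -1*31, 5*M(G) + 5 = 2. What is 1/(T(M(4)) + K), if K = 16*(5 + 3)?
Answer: 1/93 ≈ 0.010753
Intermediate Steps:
M(G) = -⅗ (M(G) = -1 + (⅕)*2 = -1 + ⅖ = -⅗)
K = 128 (K = 16*8 = 128)
T(U) = -35 (T(U) = -4 - 1*31 = -4 - 31 = -35)
1/(T(M(4)) + K) = 1/(-35 + 128) = 1/93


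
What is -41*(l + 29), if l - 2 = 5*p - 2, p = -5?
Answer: -164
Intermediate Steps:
l = -25 (l = 2 + (5*(-5) - 2) = 2 + (-25 - 2) = 2 - 27 = -25)
-41*(l + 29) = -41*(-25 + 29) = -41*4 = -164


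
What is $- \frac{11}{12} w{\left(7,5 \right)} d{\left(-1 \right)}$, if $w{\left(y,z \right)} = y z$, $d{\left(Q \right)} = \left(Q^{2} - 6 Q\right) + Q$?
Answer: $- \frac{385}{2} \approx -192.5$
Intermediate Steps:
$d{\left(Q \right)} = Q^{2} - 5 Q$
$- \frac{11}{12} w{\left(7,5 \right)} d{\left(-1 \right)} = - \frac{11}{12} \cdot 7 \cdot 5 \left(- (-5 - 1)\right) = \left(-11\right) \frac{1}{12} \cdot 35 \left(\left(-1\right) \left(-6\right)\right) = \left(- \frac{11}{12}\right) 35 \cdot 6 = \left(- \frac{385}{12}\right) 6 = - \frac{385}{2}$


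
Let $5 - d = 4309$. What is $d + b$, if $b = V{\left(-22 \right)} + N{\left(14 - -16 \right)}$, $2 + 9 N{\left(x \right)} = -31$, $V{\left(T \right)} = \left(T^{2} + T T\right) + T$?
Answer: $- \frac{10085}{3} \approx -3361.7$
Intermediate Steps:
$V{\left(T \right)} = T + 2 T^{2}$ ($V{\left(T \right)} = \left(T^{2} + T^{2}\right) + T = 2 T^{2} + T = T + 2 T^{2}$)
$N{\left(x \right)} = - \frac{11}{3}$ ($N{\left(x \right)} = - \frac{2}{9} + \frac{1}{9} \left(-31\right) = - \frac{2}{9} - \frac{31}{9} = - \frac{11}{3}$)
$d = -4304$ ($d = 5 - 4309 = -4304$)
$b = \frac{2827}{3}$ ($b = - 22 \left(1 + 2 \left(-22\right)\right) - \frac{11}{3} = - 22 \left(1 - 44\right) - \frac{11}{3} = \left(-22\right) \left(-43\right) - \frac{11}{3} = 946 - \frac{11}{3} = \frac{2827}{3} \approx 942.33$)
$d + b = -4304 + \frac{2827}{3} = - \frac{10085}{3}$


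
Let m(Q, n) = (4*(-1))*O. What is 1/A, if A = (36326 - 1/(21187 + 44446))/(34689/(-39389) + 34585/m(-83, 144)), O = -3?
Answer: 89382451809001/1126927651654476 ≈ 0.079315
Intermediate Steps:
m(Q, n) = 12 (m(Q, n) = (4*(-1))*(-3) = -4*(-3) = 12)
A = 1126927651654476/89382451809001 (A = (36326 - 1/(21187 + 44446))/(34689/(-39389) + 34585/12) = (36326 - 1/65633)/(34689*(-1/39389) + 34585*(1/12)) = (36326 - 1*1/65633)/(-34689/39389 + 34585/12) = (36326 - 1/65633)/(1361852297/472668) = (2384184357/65633)*(472668/1361852297) = 1126927651654476/89382451809001 ≈ 12.608)
1/A = 1/(1126927651654476/89382451809001) = 89382451809001/1126927651654476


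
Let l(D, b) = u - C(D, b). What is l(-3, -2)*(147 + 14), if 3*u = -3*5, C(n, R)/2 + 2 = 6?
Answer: -2093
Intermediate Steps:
C(n, R) = 8 (C(n, R) = -4 + 2*6 = -4 + 12 = 8)
u = -5 (u = (-3*5)/3 = (⅓)*(-15) = -5)
l(D, b) = -13 (l(D, b) = -5 - 1*8 = -5 - 8 = -13)
l(-3, -2)*(147 + 14) = -13*(147 + 14) = -13*161 = -2093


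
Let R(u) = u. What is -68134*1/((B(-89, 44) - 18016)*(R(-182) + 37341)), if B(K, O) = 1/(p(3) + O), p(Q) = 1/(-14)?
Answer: 20951205/205857627167 ≈ 0.00010178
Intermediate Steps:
p(Q) = -1/14
B(K, O) = 1/(-1/14 + O)
-68134*1/((B(-89, 44) - 18016)*(R(-182) + 37341)) = -68134*1/((-182 + 37341)*(14/(-1 + 14*44) - 18016)) = -68134*1/(37159*(14/(-1 + 616) - 18016)) = -68134*1/(37159*(14/615 - 18016)) = -68134/((-11079826/615*37159)) = -68134/(-411715254334/615) = -68134*(-615/411715254334) = 20951205/205857627167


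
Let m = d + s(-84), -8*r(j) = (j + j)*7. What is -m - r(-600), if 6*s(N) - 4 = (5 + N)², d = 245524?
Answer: -1485689/6 ≈ -2.4761e+5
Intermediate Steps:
r(j) = -7*j/4 (r(j) = -(j + j)*7/8 = -2*j*7/8 = -7*j/4)
s(N) = ⅔ + (5 + N)²/6
m = 1479389/6 (m = 245524 + (⅔ + (5 - 84)²/6) = 245524 + (⅔ + (⅙)*(-79)²) = 245524 + (⅔ + (⅙)*6241) = 245524 + (⅔ + 6241/6) = 245524 + 6245/6 = 1479389/6 ≈ 2.4656e+5)
-m - r(-600) = -1*1479389/6 - (-7)*(-600)/4 = -1479389/6 - 1*1050 = -1479389/6 - 1050 = -1485689/6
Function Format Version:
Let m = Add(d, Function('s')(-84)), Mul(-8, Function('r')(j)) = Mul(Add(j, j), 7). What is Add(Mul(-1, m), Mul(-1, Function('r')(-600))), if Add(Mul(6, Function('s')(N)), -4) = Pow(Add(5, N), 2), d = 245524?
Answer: Rational(-1485689, 6) ≈ -2.4761e+5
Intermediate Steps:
Function('r')(j) = Mul(Rational(-7, 4), j) (Function('r')(j) = Mul(Rational(-1, 8), Mul(Add(j, j), 7)) = Mul(Rational(-1, 8), Mul(Mul(2, j), 7)) = Mul(Rational(-1, 8), Mul(14, j)) = Mul(Rational(-7, 4), j))
Function('s')(N) = Add(Rational(2, 3), Mul(Rational(1, 6), Pow(Add(5, N), 2)))
m = Rational(1479389, 6) (m = Add(245524, Add(Rational(2, 3), Mul(Rational(1, 6), Pow(Add(5, -84), 2)))) = Add(245524, Add(Rational(2, 3), Mul(Rational(1, 6), Pow(-79, 2)))) = Add(245524, Add(Rational(2, 3), Mul(Rational(1, 6), 6241))) = Add(245524, Add(Rational(2, 3), Rational(6241, 6))) = Add(245524, Rational(6245, 6)) = Rational(1479389, 6) ≈ 2.4656e+5)
Add(Mul(-1, m), Mul(-1, Function('r')(-600))) = Add(Mul(-1, Rational(1479389, 6)), Mul(-1, Mul(Rational(-7, 4), -600))) = Add(Rational(-1479389, 6), Mul(-1, 1050)) = Add(Rational(-1479389, 6), -1050) = Rational(-1485689, 6)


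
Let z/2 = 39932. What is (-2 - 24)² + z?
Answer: 80540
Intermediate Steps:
z = 79864 (z = 2*39932 = 79864)
(-2 - 24)² + z = (-2 - 24)² + 79864 = (-26)² + 79864 = 676 + 79864 = 80540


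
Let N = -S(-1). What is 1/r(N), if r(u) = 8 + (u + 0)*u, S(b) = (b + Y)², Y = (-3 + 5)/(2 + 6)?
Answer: 256/2129 ≈ 0.12024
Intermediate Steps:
Y = ¼ (Y = 2/8 = 2*(⅛) = ¼ ≈ 0.25000)
S(b) = (¼ + b)² (S(b) = (b + ¼)² = (¼ + b)²)
N = -9/16 (N = -(1 + 4*(-1))²/16 = -(1 - 4)²/16 = -(-3)²/16 = -9/16 ≈ -0.56250)
r(u) = 8 + u² (r(u) = 8 + u*u = 8 + u²)
1/r(N) = 1/(8 + (-9/16)²) = 1/(8 + 81/256) = 1/(2129/256) = 256/2129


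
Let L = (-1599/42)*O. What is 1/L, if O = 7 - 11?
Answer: 7/1066 ≈ 0.0065666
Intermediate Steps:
O = -4
L = 1066/7 (L = -1599/42*(-4) = -41*13/14*(-4) = -533/14*(-4) = 1066/7 ≈ 152.29)
1/L = 1/(1066/7) = 7/1066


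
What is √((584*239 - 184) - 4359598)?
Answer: I*√4220206 ≈ 2054.3*I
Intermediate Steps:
√((584*239 - 184) - 4359598) = √((139576 - 184) - 4359598) = √(139392 - 4359598) = √(-4220206) = I*√4220206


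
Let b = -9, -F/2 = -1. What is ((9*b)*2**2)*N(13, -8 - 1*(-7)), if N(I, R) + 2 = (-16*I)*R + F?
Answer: -67392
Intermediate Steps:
F = 2 (F = -2*(-1) = 2)
N(I, R) = -16*I*R (N(I, R) = -2 + ((-16*I)*R + 2) = -2 + (-16*I*R + 2) = -2 + (2 - 16*I*R) = -16*I*R)
((9*b)*2**2)*N(13, -8 - 1*(-7)) = ((9*(-9))*2**2)*(-16*13*(-8 - 1*(-7))) = (-81*4)*(-16*13*(-8 + 7)) = -(-5184)*13*(-1) = -324*208 = -67392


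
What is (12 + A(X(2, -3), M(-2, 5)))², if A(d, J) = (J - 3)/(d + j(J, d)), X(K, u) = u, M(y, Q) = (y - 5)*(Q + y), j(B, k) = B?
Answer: 169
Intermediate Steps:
M(y, Q) = (-5 + y)*(Q + y)
A(d, J) = (-3 + J)/(J + d) (A(d, J) = (J - 3)/(d + J) = (-3 + J)/(J + d))
(12 + A(X(2, -3), M(-2, 5)))² = (12 + (-3 + ((-2)² - 5*5 - 5*(-2) + 5*(-2)))/(((-2)² - 5*5 - 5*(-2) + 5*(-2)) - 3))² = (12 + (-3 + (4 - 25 + 10 - 10))/((4 - 25 + 10 - 10) - 3))² = (12 + (-3 - 21)/(-21 - 3))² = (12 - 24/(-24))² = (12 - 1/24*(-24))² = (12 + 1)² = 13² = 169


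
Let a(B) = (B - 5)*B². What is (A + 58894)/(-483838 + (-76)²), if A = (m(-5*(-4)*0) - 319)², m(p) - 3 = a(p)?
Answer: -79375/239031 ≈ -0.33207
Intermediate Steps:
a(B) = B²*(-5 + B) (a(B) = (-5 + B)*B² = B²*(-5 + B))
m(p) = 3 + p²*(-5 + p)
A = 99856 (A = ((3 + (-5*(-4)*0)²*(-5 - 5*(-4)*0)) - 319)² = ((3 + (20*0)²*(-5 + 20*0)) - 319)² = ((3 + 0²*(-5 + 0)) - 319)² = ((3 + 0*(-5)) - 319)² = ((3 + 0) - 319)² = (3 - 319)² = (-316)² = 99856)
(A + 58894)/(-483838 + (-76)²) = (99856 + 58894)/(-483838 + (-76)²) = 158750/(-483838 + 5776) = 158750/(-478062) = 158750*(-1/478062) = -79375/239031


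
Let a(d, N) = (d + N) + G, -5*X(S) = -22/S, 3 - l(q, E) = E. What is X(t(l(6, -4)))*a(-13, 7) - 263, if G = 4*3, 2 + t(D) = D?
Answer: -6443/25 ≈ -257.72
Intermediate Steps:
l(q, E) = 3 - E
t(D) = -2 + D
X(S) = 22/(5*S) (X(S) = -(-22)/(5*S) = 22/(5*S))
G = 12
a(d, N) = 12 + N + d (a(d, N) = (d + N) + 12 = (N + d) + 12 = 12 + N + d)
X(t(l(6, -4)))*a(-13, 7) - 263 = (22/(5*(-2 + (3 - 1*(-4)))))*(12 + 7 - 13) - 263 = (22/(5*(-2 + (3 + 4))))*6 - 263 = (22/(5*(-2 + 7)))*6 - 263 = ((22/5)/5)*6 - 263 = ((22/5)*(⅕))*6 - 263 = (22/25)*6 - 263 = 132/25 - 263 = -6443/25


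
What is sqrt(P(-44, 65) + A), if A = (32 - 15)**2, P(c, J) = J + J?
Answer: sqrt(419) ≈ 20.469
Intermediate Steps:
P(c, J) = 2*J
A = 289 (A = 17**2 = 289)
sqrt(P(-44, 65) + A) = sqrt(2*65 + 289) = sqrt(130 + 289) = sqrt(419)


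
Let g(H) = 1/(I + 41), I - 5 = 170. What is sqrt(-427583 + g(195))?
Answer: I*sqrt(554147562)/36 ≈ 653.9*I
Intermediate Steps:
I = 175 (I = 5 + 170 = 175)
g(H) = 1/216 (g(H) = 1/(175 + 41) = 1/216)
sqrt(-427583 + g(195)) = sqrt(-427583 + 1/216) = sqrt(-92357927/216) = I*sqrt(554147562)/36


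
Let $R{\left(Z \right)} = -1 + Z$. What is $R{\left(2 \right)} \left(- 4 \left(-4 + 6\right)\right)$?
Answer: $-8$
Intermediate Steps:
$R{\left(2 \right)} \left(- 4 \left(-4 + 6\right)\right) = \left(-1 + 2\right) \left(- 4 \left(-4 + 6\right)\right) = 1 \left(\left(-4\right) 2\right) = 1 \left(-8\right) = -8$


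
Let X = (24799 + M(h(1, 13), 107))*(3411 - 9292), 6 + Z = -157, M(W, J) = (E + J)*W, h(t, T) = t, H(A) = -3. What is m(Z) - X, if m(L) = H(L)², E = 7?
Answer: 146513362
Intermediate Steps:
M(W, J) = W*(7 + J) (M(W, J) = (7 + J)*W = W*(7 + J))
Z = -163 (Z = -6 - 157 = -163)
m(L) = 9 (m(L) = (-3)² = 9)
X = -146513353 (X = (24799 + 1*(7 + 107))*(3411 - 9292) = (24799 + 1*114)*(-5881) = (24799 + 114)*(-5881) = 24913*(-5881) = -146513353)
m(Z) - X = 9 - 1*(-146513353) = 9 + 146513353 = 146513362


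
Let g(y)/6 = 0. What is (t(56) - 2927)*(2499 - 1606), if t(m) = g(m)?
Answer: -2613811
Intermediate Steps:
g(y) = 0 (g(y) = 6*0 = 0)
t(m) = 0
(t(56) - 2927)*(2499 - 1606) = (0 - 2927)*(2499 - 1606) = -2927*893 = -2613811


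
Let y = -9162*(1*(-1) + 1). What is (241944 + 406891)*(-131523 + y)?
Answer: -85336725705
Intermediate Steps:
y = 0 (y = -9162*(-1 + 1) = -9162*0 = 0)
(241944 + 406891)*(-131523 + y) = (241944 + 406891)*(-131523 + 0) = 648835*(-131523) = -85336725705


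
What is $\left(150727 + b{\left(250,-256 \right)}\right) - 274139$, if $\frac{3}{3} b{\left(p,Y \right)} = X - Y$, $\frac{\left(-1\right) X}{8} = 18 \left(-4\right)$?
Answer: $-122580$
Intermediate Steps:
$X = 576$ ($X = - 8 \cdot 18 \left(-4\right) = \left(-8\right) \left(-72\right) = 576$)
$b{\left(p,Y \right)} = 576 - Y$
$\left(150727 + b{\left(250,-256 \right)}\right) - 274139 = \left(150727 + \left(576 - -256\right)\right) - 274139 = \left(150727 + \left(576 + 256\right)\right) - 274139 = \left(150727 + 832\right) - 274139 = 151559 - 274139 = -122580$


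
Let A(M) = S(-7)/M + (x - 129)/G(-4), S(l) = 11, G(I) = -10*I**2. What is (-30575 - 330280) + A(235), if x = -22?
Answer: -2713622151/7520 ≈ -3.6085e+5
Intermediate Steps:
A(M) = 151/160 + 11/M (A(M) = 11/M + (-22 - 129)/((-10*(-4)**2)) = 11/M - 151/((-10*16)) = 11/M - 151/(-160) = 11/M - 151*(-1/160) = 11/M + 151/160 = 151/160 + 11/M)
(-30575 - 330280) + A(235) = (-30575 - 330280) + (151/160 + 11/235) = -360855 + (151/160 + 11*(1/235)) = -360855 + (151/160 + 11/235) = -360855 + 7449/7520 = -2713622151/7520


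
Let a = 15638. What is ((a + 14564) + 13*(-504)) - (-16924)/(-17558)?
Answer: 207614888/8779 ≈ 23649.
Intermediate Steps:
((a + 14564) + 13*(-504)) - (-16924)/(-17558) = ((15638 + 14564) + 13*(-504)) - (-16924)/(-17558) = (30202 - 6552) - (-16924)*(-1)/17558 = 23650 - 1*8462/8779 = 23650 - 8462/8779 = 207614888/8779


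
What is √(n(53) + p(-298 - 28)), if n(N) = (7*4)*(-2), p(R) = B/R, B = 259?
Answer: 23*I*√11410/326 ≈ 7.5362*I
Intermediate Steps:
p(R) = 259/R
n(N) = -56 (n(N) = 28*(-2) = -56)
√(n(53) + p(-298 - 28)) = √(-56 + 259/(-298 - 28)) = √(-56 + 259/(-326)) = √(-56 + 259*(-1/326)) = √(-56 - 259/326) = √(-18515/326) = 23*I*√11410/326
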